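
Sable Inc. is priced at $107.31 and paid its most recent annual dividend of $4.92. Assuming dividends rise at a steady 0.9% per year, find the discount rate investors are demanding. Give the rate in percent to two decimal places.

5.53%

Rearranging the constant-growth DDM: r = D₁/P₀ + g.
D₁ = 4.92 × (1 + 0.009) = 4.9643.
r = 4.9643 / 107.31 + 0.009 = 0.04626 + 0.009 = 0.05526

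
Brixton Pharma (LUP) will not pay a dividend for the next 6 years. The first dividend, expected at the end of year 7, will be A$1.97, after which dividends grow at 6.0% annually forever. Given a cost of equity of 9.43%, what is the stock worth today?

Deferred-dividend DDM. At t=6 the remaining stream is a growing perpetuity with first payment D_7 = 1.97.
V_6 = D_7/(r−g) = 1.97/(0.0943−0.06) = 57.4344
P₀ = V_6/(1+r)^6 = 57.4344/(1+0.0943)^6 = 33.4467

A$33.45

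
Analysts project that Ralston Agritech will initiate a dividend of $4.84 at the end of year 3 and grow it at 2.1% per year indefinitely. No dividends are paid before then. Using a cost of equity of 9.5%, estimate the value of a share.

Deferred-dividend DDM. At t=2 the remaining stream is a growing perpetuity with first payment D_3 = 4.84.
V_2 = D_3/(r−g) = 4.84/(0.095−0.021) = 65.4054
P₀ = V_2/(1+r)^2 = 65.4054/(1+0.095)^2 = 54.5488

$54.55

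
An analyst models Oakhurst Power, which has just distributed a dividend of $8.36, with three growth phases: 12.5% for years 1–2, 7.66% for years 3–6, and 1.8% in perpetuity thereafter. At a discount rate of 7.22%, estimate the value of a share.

$230.89

Three-stage DDM. Project D₁…D_6; terminal Gordon value at t=6 with g = 0.018; discount at r = 0.0722.
D_1 = 9.4050
D_2 = 10.5806
D_3 = 11.3911
D_4 = 12.2637
D_5 = 13.2031
D_6 = 14.2144
TV_6 = 14.4703/(0.0722−0.018) = 266.9791
P₀ = Σ Dₜ/(1+r)ᵗ + TV_6/(1+r)^6 = 230.8897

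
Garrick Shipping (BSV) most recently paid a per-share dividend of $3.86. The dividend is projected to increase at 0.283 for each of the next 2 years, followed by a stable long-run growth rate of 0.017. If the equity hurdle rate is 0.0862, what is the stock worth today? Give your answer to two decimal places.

$89.09

Two-stage DDM. Project D₁…D_2 at 0.283, terminal growth 0.017, discount at r = 0.0862.
D_1 = 4.9524
D_2 = 6.3539
Terminal value at t=2: TV = D_3/(r−g) = 6.4619/(0.0862−0.017) = 93.3803
P₀ = 4.9524/(1+0.0862)^1 + 6.3539/(1+0.0862)^2 + 93.3803/(1+0.0862)^2 = 89.0921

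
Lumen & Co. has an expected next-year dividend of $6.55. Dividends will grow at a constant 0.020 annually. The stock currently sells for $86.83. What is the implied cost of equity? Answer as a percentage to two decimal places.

9.54%

Rearranging the constant-growth DDM: r = D₁/P₀ + g.
r = 6.5500 / 86.83 + 0.02 = 0.07543 + 0.02 = 0.09543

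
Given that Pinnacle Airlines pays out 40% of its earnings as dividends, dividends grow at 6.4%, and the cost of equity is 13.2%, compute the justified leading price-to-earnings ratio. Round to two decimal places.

Justified leading P/E = b/(r−g) = 0.40/(0.132−0.064) = 5.8824

5.88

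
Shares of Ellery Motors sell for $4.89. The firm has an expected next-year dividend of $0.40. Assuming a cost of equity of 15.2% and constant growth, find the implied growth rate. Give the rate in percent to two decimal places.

From P₀ = D₁/(r − g), the implied growth is g = r − D₁/P₀.
g = 0.152 − 0.40/4.89 = 0.152 − 0.08180 = 0.07020

7.02%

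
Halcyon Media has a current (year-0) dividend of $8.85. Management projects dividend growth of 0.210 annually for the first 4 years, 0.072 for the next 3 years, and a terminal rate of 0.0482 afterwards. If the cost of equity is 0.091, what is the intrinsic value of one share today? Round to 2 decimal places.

Three-stage DDM. Project D₁…D_7; terminal Gordon value at t=7 with g = 0.0482; discount at r = 0.091.
D_1 = 10.7085
D_2 = 12.9573
D_3 = 15.6783
D_4 = 18.9708
D_5 = 20.3367
D_6 = 21.8009
D_7 = 23.3706
TV_7 = 24.4970/(0.091−0.0482) = 572.3603
P₀ = Σ Dₜ/(1+r)ᵗ + TV_7/(1+r)^7 = 396.0494

$396.05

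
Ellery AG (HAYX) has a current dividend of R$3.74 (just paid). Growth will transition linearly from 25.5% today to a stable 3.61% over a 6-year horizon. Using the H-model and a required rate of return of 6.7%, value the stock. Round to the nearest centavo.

H-model: P₀ = D₀[(1+g_L) + H(g_S−g_L)]/(r−g_L), with H = 6/2 = 3.
P₀ = 3.74 × [(1+0.0361) + 3×(0.255−0.0361)] / (0.067−0.0361)
   = 3.74 × 1.6928 / 0.0309 = 204.8891

R$204.89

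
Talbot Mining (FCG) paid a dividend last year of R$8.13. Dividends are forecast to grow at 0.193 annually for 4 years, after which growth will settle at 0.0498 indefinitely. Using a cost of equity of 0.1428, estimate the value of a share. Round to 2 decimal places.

Two-stage DDM. Project D₁…D_4 at 0.193, terminal growth 0.0498, discount at r = 0.1428.
D_1 = 9.6991
D_2 = 11.5710
D_3 = 13.8042
D_4 = 16.4684
Terminal value at t=4: TV = D_5/(r−g) = 17.2886/(0.1428−0.0498) = 185.8985
P₀ = 9.6991/(1+0.1428)^1 + 11.5710/(1+0.1428)^2 + 13.8042/(1+0.1428)^3 + 16.4684/(1+0.1428)^4 + 185.8985/(1+0.1428)^4 = 145.2437

R$145.24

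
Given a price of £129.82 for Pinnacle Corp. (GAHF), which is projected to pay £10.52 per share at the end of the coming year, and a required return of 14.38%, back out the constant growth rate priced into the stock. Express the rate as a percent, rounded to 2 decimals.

From P₀ = D₁/(r − g), the implied growth is g = r − D₁/P₀.
g = 0.1438 − 10.52/129.82 = 0.1438 − 0.08104 = 0.06276

6.28%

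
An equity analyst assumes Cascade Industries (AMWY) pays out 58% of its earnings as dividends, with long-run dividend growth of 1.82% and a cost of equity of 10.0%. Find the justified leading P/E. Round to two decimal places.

Justified leading P/E = b/(r−g) = 0.58/(0.1−0.0182) = 7.0905

7.09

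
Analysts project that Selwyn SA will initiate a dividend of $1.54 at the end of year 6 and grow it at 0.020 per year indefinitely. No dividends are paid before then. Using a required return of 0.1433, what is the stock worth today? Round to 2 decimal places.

Deferred-dividend DDM. At t=5 the remaining stream is a growing perpetuity with first payment D_6 = 1.54.
V_5 = D_6/(r−g) = 1.54/(0.1433−0.02) = 12.4899
P₀ = V_5/(1+r)^5 = 12.4899/(1+0.1433)^5 = 6.3938

$6.39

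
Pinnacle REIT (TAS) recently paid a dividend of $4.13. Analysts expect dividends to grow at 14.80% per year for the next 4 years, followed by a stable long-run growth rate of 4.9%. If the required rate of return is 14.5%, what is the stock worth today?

$62.23

Two-stage DDM. Project D₁…D_4 at 0.148, terminal growth 0.049, discount at r = 0.145.
D_1 = 4.7412
D_2 = 5.4429
D_3 = 6.2485
D_4 = 7.1733
Terminal value at t=4: TV = D_5/(r−g) = 7.5248/(0.145−0.049) = 78.3830
P₀ = 4.7412/(1+0.145)^1 + 5.4429/(1+0.145)^2 + 6.2485/(1+0.145)^3 + 7.1733/(1+0.145)^4 + 78.3830/(1+0.145)^4 = 62.2322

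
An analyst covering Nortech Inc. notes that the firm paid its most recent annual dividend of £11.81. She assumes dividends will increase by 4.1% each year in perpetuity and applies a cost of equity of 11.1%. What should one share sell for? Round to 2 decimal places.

Gordon growth model: P₀ = D₁/(r − g). D₁ = 11.81 × (1 + 0.041) = 12.2942.
P₀ = 12.2942 / (0.111 − 0.041) = 12.2942 / 0.07 = 175.6316

£175.63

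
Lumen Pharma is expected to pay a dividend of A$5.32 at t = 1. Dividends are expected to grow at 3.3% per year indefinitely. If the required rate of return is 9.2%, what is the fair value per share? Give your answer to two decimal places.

Gordon growth model: P₀ = D₁/(r − g), with D₁ = 5.32 given directly.
P₀ = 5.3200 / (0.092 − 0.033) = 5.3200 / 0.059 = 90.1695

A$90.17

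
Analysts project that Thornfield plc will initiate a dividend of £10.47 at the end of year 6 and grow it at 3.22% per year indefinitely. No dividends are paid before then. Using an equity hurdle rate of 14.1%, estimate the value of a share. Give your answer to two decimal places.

Deferred-dividend DDM. At t=5 the remaining stream is a growing perpetuity with first payment D_6 = 10.47.
V_5 = D_6/(r−g) = 10.47/(0.141−0.0322) = 96.2316
P₀ = V_5/(1+r)^5 = 96.2316/(1+0.141)^5 = 49.7611

£49.76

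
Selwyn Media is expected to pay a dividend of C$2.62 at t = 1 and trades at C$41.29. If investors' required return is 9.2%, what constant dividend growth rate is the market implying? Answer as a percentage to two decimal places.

2.85%

From P₀ = D₁/(r − g), the implied growth is g = r − D₁/P₀.
g = 0.092 − 2.62/41.29 = 0.092 − 0.06345 = 0.02855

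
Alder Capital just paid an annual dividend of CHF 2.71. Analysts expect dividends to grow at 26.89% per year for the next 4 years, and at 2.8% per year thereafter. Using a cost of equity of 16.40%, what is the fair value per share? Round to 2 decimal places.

CHF 42.44

Two-stage DDM. Project D₁…D_4 at 0.2689, terminal growth 0.028, discount at r = 0.164.
D_1 = 3.4387
D_2 = 4.3634
D_3 = 5.5367
D_4 = 7.0255
Terminal value at t=4: TV = D_5/(r−g) = 7.2222/(0.164−0.028) = 53.1047
P₀ = 3.4387/(1+0.164)^1 + 4.3634/(1+0.164)^2 + 5.5367/(1+0.164)^3 + 7.0255/(1+0.164)^4 + 53.1047/(1+0.164)^4 = 42.4406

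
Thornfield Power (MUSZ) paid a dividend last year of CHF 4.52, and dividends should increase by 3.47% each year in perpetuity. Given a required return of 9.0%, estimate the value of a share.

CHF 84.57

Gordon growth model: P₀ = D₁/(r − g). D₁ = 4.52 × (1 + 0.0347) = 4.6768.
P₀ = 4.6768 / (0.09 − 0.0347) = 4.6768 / 0.0553 = 84.5722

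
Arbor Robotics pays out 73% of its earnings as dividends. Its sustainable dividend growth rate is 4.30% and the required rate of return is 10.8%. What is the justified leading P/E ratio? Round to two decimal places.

Justified leading P/E = b/(r−g) = 0.73/(0.108−0.043) = 11.2308

11.23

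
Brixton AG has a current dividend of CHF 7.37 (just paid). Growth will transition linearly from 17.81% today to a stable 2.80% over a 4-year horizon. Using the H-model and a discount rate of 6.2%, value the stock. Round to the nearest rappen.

H-model: P₀ = D₀[(1+g_L) + H(g_S−g_L)]/(r−g_L), with H = 4/2 = 2.
P₀ = 7.37 × [(1+0.028) + 2×(0.1781−0.028)] / (0.062−0.028)
   = 7.37 × 1.3282 / 0.034 = 287.9069

CHF 287.91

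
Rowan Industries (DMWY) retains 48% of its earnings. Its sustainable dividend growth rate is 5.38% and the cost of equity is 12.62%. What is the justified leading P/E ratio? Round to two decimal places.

7.18

Payout ratio b = 1 − 0.48 = 0.52.
Justified leading P/E = b/(r−g) = 0.52/(0.1262−0.0538) = 7.1823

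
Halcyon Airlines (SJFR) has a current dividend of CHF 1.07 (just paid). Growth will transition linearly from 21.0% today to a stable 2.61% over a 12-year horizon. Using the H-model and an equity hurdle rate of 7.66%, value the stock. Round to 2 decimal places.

CHF 45.12

H-model: P₀ = D₀[(1+g_L) + H(g_S−g_L)]/(r−g_L), with H = 12/2 = 6.
P₀ = 1.07 × [(1+0.0261) + 6×(0.21−0.0261)] / (0.0766−0.0261)
   = 1.07 × 2.1295 / 0.0505 = 45.1201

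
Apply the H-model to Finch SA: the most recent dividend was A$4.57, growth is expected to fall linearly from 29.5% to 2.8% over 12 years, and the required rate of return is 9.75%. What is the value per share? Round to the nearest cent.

H-model: P₀ = D₀[(1+g_L) + H(g_S−g_L)]/(r−g_L), with H = 12/2 = 6.
P₀ = 4.57 × [(1+0.028) + 6×(0.295−0.028)] / (0.0975−0.028)
   = 4.57 × 2.6300 / 0.0695 = 172.9367

A$172.94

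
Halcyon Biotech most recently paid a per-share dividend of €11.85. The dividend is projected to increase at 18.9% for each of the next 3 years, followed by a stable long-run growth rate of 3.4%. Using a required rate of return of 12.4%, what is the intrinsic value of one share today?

€200.98

Two-stage DDM. Project D₁…D_3 at 0.189, terminal growth 0.034, discount at r = 0.124.
D_1 = 14.0897
D_2 = 16.7526
D_3 = 19.9188
Terminal value at t=3: TV = D_4/(r−g) = 20.5961/(0.124−0.034) = 228.8453
P₀ = 14.0897/(1+0.124)^1 + 16.7526/(1+0.124)^2 + 19.9188/(1+0.124)^3 + 228.8453/(1+0.124)^3 = 200.9772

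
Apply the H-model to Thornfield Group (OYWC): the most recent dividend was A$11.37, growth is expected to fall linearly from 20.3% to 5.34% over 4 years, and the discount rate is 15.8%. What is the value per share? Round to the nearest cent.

H-model: P₀ = D₀[(1+g_L) + H(g_S−g_L)]/(r−g_L), with H = 4/2 = 2.
P₀ = 11.37 × [(1+0.0534) + 2×(0.203−0.0534)] / (0.158−0.0534)
   = 11.37 × 1.3526 / 0.1046 = 147.0274

A$147.03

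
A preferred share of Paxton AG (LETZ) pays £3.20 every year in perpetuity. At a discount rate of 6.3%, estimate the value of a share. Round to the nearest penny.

Zero-growth DDM (perpetuity): P₀ = D/r = 3.20 / 0.063 = 50.7937

£50.79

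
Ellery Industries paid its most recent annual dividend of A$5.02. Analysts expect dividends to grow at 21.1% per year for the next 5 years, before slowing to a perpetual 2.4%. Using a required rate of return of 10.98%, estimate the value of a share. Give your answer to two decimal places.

Two-stage DDM. Project D₁…D_5 at 0.211, terminal growth 0.024, discount at r = 0.1098.
D_1 = 6.0792
D_2 = 7.3619
D_3 = 8.9153
D_4 = 10.7964
D_5 = 13.0745
Terminal value at t=5: TV = D_6/(r−g) = 13.3883/(0.1098−0.024) = 156.0404
P₀ = 6.0792/(1+0.1098)^1 + 7.3619/(1+0.1098)^2 + 8.9153/(1+0.1098)^3 + 10.7964/(1+0.1098)^4 + 13.0745/(1+0.1098)^5 + 156.0404/(1+0.1098)^5 = 125.5463

A$125.55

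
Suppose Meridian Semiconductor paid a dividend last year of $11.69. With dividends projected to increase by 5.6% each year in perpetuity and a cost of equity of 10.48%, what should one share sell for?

Gordon growth model: P₀ = D₁/(r − g). D₁ = 11.69 × (1 + 0.056) = 12.3446.
P₀ = 12.3446 / (0.1048 − 0.056) = 12.3446 / 0.0488 = 252.9639

$252.96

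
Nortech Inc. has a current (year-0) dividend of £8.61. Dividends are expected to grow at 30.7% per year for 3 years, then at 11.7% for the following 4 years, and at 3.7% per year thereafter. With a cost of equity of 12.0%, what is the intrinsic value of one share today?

£258.95

Three-stage DDM. Project D₁…D_7; terminal Gordon value at t=7 with g = 0.037; discount at r = 0.12.
D_1 = 11.2533
D_2 = 14.7080
D_3 = 19.2234
D_4 = 21.4725
D_5 = 23.9848
D_6 = 26.7910
D_7 = 29.9256
TV_7 = 31.0328/(0.12−0.037) = 373.8895
P₀ = Σ Dₜ/(1+r)ᵗ + TV_7/(1+r)^7 = 258.9499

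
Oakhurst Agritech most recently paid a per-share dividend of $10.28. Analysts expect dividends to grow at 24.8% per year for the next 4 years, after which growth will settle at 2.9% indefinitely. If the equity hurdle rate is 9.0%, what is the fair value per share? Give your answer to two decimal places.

Two-stage DDM. Project D₁…D_4 at 0.248, terminal growth 0.029, discount at r = 0.09.
D_1 = 12.8294
D_2 = 16.0111
D_3 = 19.9819
D_4 = 24.9374
Terminal value at t=4: TV = D_5/(r−g) = 25.6606/(0.09−0.029) = 420.6656
P₀ = 12.8294/(1+0.09)^1 + 16.0111/(1+0.09)^2 + 19.9819/(1+0.09)^3 + 24.9374/(1+0.09)^4 + 420.6656/(1+0.09)^4 = 356.3525

$356.35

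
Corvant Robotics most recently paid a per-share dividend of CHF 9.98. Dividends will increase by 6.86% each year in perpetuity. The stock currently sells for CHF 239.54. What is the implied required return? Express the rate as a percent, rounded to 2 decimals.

11.31%

Rearranging the constant-growth DDM: r = D₁/P₀ + g.
D₁ = 9.98 × (1 + 0.0686) = 10.6646.
r = 10.6646 / 239.54 + 0.0686 = 0.04452 + 0.0686 = 0.11312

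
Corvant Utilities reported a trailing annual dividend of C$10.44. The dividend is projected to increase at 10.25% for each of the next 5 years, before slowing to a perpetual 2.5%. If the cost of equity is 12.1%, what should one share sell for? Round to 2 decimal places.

C$152.24

Two-stage DDM. Project D₁…D_5 at 0.1025, terminal growth 0.025, discount at r = 0.121.
D_1 = 11.5101
D_2 = 12.6899
D_3 = 13.9906
D_4 = 15.4246
D_5 = 17.0057
Terminal value at t=5: TV = D_6/(r−g) = 17.4308/(0.121−0.025) = 181.5708
P₀ = 11.5101/(1+0.121)^1 + 12.6899/(1+0.121)^2 + 13.9906/(1+0.121)^3 + 15.4246/(1+0.121)^4 + 17.0057/(1+0.121)^5 + 181.5708/(1+0.121)^5 = 152.2412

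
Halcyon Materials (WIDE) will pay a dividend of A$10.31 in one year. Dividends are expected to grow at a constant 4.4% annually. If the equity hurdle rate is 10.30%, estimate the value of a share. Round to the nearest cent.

Gordon growth model: P₀ = D₁/(r − g), with D₁ = 10.31 given directly.
P₀ = 10.3100 / (0.103 − 0.044) = 10.3100 / 0.059 = 174.7458

A$174.75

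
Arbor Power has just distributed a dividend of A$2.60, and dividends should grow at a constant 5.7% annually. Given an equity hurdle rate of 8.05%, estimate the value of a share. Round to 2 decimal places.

Gordon growth model: P₀ = D₁/(r − g). D₁ = 2.60 × (1 + 0.057) = 2.7482.
P₀ = 2.7482 / (0.0805 − 0.057) = 2.7482 / 0.0235 = 116.9447

A$116.94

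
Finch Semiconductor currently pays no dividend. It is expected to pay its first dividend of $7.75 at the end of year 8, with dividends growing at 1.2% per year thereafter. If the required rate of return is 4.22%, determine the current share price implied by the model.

$192.15

Deferred-dividend DDM. At t=7 the remaining stream is a growing perpetuity with first payment D_8 = 7.75.
V_7 = D_8/(r−g) = 7.75/(0.0422−0.012) = 256.6225
P₀ = V_7/(1+r)^7 = 256.6225/(1+0.0422)^7 = 192.1486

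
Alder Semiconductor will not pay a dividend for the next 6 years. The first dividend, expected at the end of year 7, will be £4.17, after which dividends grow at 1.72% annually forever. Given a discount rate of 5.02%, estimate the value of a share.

Deferred-dividend DDM. At t=6 the remaining stream is a growing perpetuity with first payment D_7 = 4.17.
V_6 = D_7/(r−g) = 4.17/(0.0502−0.0172) = 126.3636
P₀ = V_6/(1+r)^6 = 126.3636/(1+0.0502)^6 = 94.1868

£94.19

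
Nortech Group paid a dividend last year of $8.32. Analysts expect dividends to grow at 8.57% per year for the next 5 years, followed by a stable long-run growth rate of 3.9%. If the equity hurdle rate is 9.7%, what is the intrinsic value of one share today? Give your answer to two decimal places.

Two-stage DDM. Project D₁…D_5 at 0.0857, terminal growth 0.039, discount at r = 0.097.
D_1 = 9.0330
D_2 = 9.8072
D_3 = 10.6476
D_4 = 11.5601
D_5 = 12.5508
Terminal value at t=5: TV = D_6/(r−g) = 13.0403/(0.097−0.039) = 224.8330
P₀ = 9.0330/(1+0.097)^1 + 9.8072/(1+0.097)^2 + 10.6476/(1+0.097)^3 + 11.5601/(1+0.097)^4 + 12.5508/(1+0.097)^5 + 224.8330/(1+0.097)^5 = 181.8549

$181.85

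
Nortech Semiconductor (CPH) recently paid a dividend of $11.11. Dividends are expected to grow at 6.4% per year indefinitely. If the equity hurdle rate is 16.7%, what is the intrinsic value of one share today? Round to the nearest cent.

Gordon growth model: P₀ = D₁/(r − g). D₁ = 11.11 × (1 + 0.064) = 11.8210.
P₀ = 11.8210 / (0.167 − 0.064) = 11.8210 / 0.103 = 114.7674

$114.77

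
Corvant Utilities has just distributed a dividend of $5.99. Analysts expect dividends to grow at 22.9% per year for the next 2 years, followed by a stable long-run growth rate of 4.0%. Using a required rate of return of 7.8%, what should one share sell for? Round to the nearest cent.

$227.69

Two-stage DDM. Project D₁…D_2 at 0.229, terminal growth 0.04, discount at r = 0.078.
D_1 = 7.3617
D_2 = 9.0475
Terminal value at t=2: TV = D_3/(r−g) = 9.4094/(0.078−0.04) = 247.6169
P₀ = 7.3617/(1+0.078)^1 + 9.0475/(1+0.078)^2 + 247.6169/(1+0.078)^2 = 227.6947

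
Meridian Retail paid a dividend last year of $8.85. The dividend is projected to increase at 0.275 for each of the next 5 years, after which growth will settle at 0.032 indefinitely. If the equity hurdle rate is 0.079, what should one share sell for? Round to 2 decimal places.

$522.74

Two-stage DDM. Project D₁…D_5 at 0.275, terminal growth 0.032, discount at r = 0.079.
D_1 = 11.2837
D_2 = 14.3868
D_3 = 18.3431
D_4 = 23.3875
D_5 = 29.8191
Terminal value at t=5: TV = D_6/(r−g) = 30.7733/(0.079−0.032) = 654.7508
P₀ = 11.2837/(1+0.079)^1 + 14.3868/(1+0.079)^2 + 18.3431/(1+0.079)^3 + 23.3875/(1+0.079)^4 + 29.8191/(1+0.079)^5 + 654.7508/(1+0.079)^5 = 522.7408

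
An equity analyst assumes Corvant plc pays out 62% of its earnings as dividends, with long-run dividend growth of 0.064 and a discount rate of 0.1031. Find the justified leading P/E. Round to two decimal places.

Justified leading P/E = b/(r−g) = 0.62/(0.1031−0.064) = 15.8568

15.86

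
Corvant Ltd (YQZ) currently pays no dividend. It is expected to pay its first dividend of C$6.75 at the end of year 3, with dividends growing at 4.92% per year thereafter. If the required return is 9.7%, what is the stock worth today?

Deferred-dividend DDM. At t=2 the remaining stream is a growing perpetuity with first payment D_3 = 6.75.
V_2 = D_3/(r−g) = 6.75/(0.097−0.0492) = 141.2134
P₀ = V_2/(1+r)^2 = 141.2134/(1+0.097)^2 = 117.3445

C$117.34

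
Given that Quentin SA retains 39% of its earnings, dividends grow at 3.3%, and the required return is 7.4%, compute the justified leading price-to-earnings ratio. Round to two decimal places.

14.88

Payout ratio b = 1 − 0.39 = 0.61.
Justified leading P/E = b/(r−g) = 0.61/(0.074−0.033) = 14.8780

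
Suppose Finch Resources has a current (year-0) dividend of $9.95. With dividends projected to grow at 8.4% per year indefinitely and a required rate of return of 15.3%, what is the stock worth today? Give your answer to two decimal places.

Gordon growth model: P₀ = D₁/(r − g). D₁ = 9.95 × (1 + 0.084) = 10.7858.
P₀ = 10.7858 / (0.153 − 0.084) = 10.7858 / 0.069 = 156.3159

$156.32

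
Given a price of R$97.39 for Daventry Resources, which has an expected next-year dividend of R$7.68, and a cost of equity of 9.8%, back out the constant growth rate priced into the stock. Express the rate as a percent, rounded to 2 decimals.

From P₀ = D₁/(r − g), the implied growth is g = r − D₁/P₀.
g = 0.098 − 7.68/97.39 = 0.098 − 0.07886 = 0.01914

1.91%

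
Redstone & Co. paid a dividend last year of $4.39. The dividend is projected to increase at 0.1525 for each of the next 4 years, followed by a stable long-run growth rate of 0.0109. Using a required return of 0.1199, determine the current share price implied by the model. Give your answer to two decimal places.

$64.54

Two-stage DDM. Project D₁…D_4 at 0.1525, terminal growth 0.0109, discount at r = 0.1199.
D_1 = 5.0595
D_2 = 5.8310
D_3 = 6.7203
D_4 = 7.7451
Terminal value at t=4: TV = D_5/(r−g) = 7.8295/(0.1199−0.0109) = 71.8307
P₀ = 5.0595/(1+0.1199)^1 + 5.8310/(1+0.1199)^2 + 6.7203/(1+0.1199)^3 + 7.7451/(1+0.1199)^4 + 71.8307/(1+0.1199)^4 = 64.5417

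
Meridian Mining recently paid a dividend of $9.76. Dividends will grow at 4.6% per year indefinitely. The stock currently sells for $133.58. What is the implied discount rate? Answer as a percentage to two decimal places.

12.24%

Rearranging the constant-growth DDM: r = D₁/P₀ + g.
D₁ = 9.76 × (1 + 0.046) = 10.2090.
r = 10.2090 / 133.58 + 0.046 = 0.07643 + 0.046 = 0.12243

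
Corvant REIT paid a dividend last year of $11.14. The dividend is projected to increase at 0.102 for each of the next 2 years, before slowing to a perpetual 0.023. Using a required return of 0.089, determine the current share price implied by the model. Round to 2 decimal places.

Two-stage DDM. Project D₁…D_2 at 0.102, terminal growth 0.023, discount at r = 0.089.
D_1 = 12.2763
D_2 = 13.5285
Terminal value at t=2: TV = D_3/(r−g) = 13.8396/(0.089−0.023) = 209.6911
P₀ = 12.2763/(1+0.089)^1 + 13.5285/(1+0.089)^2 + 209.6911/(1+0.089)^2 = 199.4977

$199.50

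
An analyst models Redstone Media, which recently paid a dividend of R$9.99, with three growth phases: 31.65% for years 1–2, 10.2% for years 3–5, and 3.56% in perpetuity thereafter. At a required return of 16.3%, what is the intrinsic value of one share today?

Three-stage DDM. Project D₁…D_5; terminal Gordon value at t=5 with g = 0.0356; discount at r = 0.163.
D_1 = 13.1518
D_2 = 17.3144
D_3 = 19.0805
D_4 = 21.0267
D_5 = 23.1714
TV_5 = 23.9963/(0.163−0.0356) = 188.3539
P₀ = Σ Dₜ/(1+r)ᵗ + TV_5/(1+r)^5 = 147.1505

R$147.15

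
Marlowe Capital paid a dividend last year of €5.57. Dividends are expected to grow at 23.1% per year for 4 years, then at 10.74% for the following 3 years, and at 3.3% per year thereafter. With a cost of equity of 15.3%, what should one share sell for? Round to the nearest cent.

Three-stage DDM. Project D₁…D_7; terminal Gordon value at t=7 with g = 0.033; discount at r = 0.153.
D_1 = 6.8567
D_2 = 8.4406
D_3 = 10.3903
D_4 = 12.7905
D_5 = 14.1642
D_6 = 15.6854
D_7 = 17.3700
TV_7 = 17.9433/(0.153−0.033) = 149.5271
P₀ = Σ Dₜ/(1+r)ᵗ + TV_7/(1+r)^7 = 101.5477

€101.55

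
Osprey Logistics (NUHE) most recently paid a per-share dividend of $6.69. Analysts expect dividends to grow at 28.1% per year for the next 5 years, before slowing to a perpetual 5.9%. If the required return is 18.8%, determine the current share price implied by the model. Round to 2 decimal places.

Two-stage DDM. Project D₁…D_5 at 0.281, terminal growth 0.059, discount at r = 0.188.
D_1 = 8.5699
D_2 = 10.9780
D_3 = 14.0629
D_4 = 18.0145
D_5 = 23.0766
Terminal value at t=5: TV = D_6/(r−g) = 24.4381/(0.188−0.059) = 189.4428
P₀ = 8.5699/(1+0.188)^1 + 10.9780/(1+0.188)^2 + 14.0629/(1+0.188)^3 + 18.0145/(1+0.188)^4 + 23.0766/(1+0.188)^5 + 189.4428/(1+0.188)^5 = 122.2317

$122.23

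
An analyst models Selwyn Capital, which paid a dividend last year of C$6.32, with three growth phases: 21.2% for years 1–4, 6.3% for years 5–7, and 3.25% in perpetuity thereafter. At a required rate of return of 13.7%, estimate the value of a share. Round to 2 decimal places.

C$117.05

Three-stage DDM. Project D₁…D_7; terminal Gordon value at t=7 with g = 0.0325; discount at r = 0.137.
D_1 = 7.6598
D_2 = 9.2837
D_3 = 11.2519
D_4 = 13.6373
D_5 = 14.4964
D_6 = 15.4097
D_7 = 16.3805
TV_7 = 16.9129/(0.137−0.0325) = 161.8457
P₀ = Σ Dₜ/(1+r)ᵗ + TV_7/(1+r)^7 = 117.0460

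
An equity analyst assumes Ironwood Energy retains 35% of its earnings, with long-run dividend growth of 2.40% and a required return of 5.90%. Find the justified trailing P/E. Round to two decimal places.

Payout ratio b = 1 − 0.35 = 0.65.
Justified trailing P/E = b(1+g)/(r−g) = 0.65×(1+0.024)/(0.059−0.024) = 19.0171

19.02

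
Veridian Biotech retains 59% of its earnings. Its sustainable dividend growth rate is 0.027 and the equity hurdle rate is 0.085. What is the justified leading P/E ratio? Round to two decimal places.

Payout ratio b = 1 − 0.59 = 0.41.
Justified leading P/E = b/(r−g) = 0.41/(0.085−0.027) = 7.0690

7.07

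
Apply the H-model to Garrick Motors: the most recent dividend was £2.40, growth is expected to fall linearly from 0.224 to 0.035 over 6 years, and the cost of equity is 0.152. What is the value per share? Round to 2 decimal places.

£32.86

H-model: P₀ = D₀[(1+g_L) + H(g_S−g_L)]/(r−g_L), with H = 6/2 = 3.
P₀ = 2.40 × [(1+0.035) + 3×(0.224−0.035)] / (0.152−0.035)
   = 2.40 × 1.6020 / 0.117 = 32.8615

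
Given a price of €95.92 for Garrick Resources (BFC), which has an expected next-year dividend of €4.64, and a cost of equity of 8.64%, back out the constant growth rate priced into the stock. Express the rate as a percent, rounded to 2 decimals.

From P₀ = D₁/(r − g), the implied growth is g = r − D₁/P₀.
g = 0.0864 − 4.64/95.92 = 0.0864 − 0.04837 = 0.03803

3.80%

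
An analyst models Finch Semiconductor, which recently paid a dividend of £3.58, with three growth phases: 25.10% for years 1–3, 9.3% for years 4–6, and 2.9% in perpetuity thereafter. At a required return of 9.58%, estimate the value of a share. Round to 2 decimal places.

Three-stage DDM. Project D₁…D_6; terminal Gordon value at t=6 with g = 0.029; discount at r = 0.0958.
D_1 = 4.4786
D_2 = 5.6027
D_3 = 7.0090
D_4 = 7.6608
D_5 = 8.3733
D_6 = 9.1520
TV_6 = 9.4174/(0.0958−0.029) = 140.9790
P₀ = Σ Dₜ/(1+r)ᵗ + TV_6/(1+r)^6 = 111.4050

£111.41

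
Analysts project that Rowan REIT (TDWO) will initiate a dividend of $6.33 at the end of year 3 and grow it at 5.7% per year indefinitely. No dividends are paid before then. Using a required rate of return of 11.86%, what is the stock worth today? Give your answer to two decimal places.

$82.12

Deferred-dividend DDM. At t=2 the remaining stream is a growing perpetuity with first payment D_3 = 6.33.
V_2 = D_3/(r−g) = 6.33/(0.1186−0.057) = 102.7597
P₀ = V_2/(1+r)^2 = 102.7597/(1+0.1186)^2 = 82.1246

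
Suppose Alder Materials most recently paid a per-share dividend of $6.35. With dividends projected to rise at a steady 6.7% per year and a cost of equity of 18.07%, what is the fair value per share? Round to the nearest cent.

Gordon growth model: P₀ = D₁/(r − g). D₁ = 6.35 × (1 + 0.067) = 6.7754.
P₀ = 6.7754 / (0.1807 − 0.067) = 6.7754 / 0.1137 = 59.5906

$59.59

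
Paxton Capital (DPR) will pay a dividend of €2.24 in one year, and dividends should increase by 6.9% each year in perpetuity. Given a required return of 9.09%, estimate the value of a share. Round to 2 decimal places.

€102.28

Gordon growth model: P₀ = D₁/(r − g), with D₁ = 2.24 given directly.
P₀ = 2.2400 / (0.0909 − 0.069) = 2.2400 / 0.0219 = 102.2831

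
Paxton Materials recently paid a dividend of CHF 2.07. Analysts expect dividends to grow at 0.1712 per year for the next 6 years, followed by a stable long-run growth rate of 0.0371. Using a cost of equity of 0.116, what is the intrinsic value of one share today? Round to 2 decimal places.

Two-stage DDM. Project D₁…D_6 at 0.1712, terminal growth 0.0371, discount at r = 0.116.
D_1 = 2.4244
D_2 = 2.8394
D_3 = 3.3256
D_4 = 3.8949
D_5 = 4.5617
D_6 = 5.3427
Terminal value at t=6: TV = D_7/(r−g) = 5.5409/(0.116−0.0371) = 70.2264
P₀ = 2.4244/(1+0.116)^1 + 2.8394/(1+0.116)^2 + 3.3256/(1+0.116)^3 + 3.8949/(1+0.116)^4 + 4.5617/(1+0.116)^5 + 5.3427/(1+0.116)^6 + 70.2264/(1+0.116)^6 = 51.1073

CHF 51.11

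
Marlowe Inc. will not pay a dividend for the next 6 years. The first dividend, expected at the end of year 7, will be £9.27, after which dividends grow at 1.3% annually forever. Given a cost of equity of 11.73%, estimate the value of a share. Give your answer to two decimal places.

£45.69

Deferred-dividend DDM. At t=6 the remaining stream is a growing perpetuity with first payment D_7 = 9.27.
V_6 = D_7/(r−g) = 9.27/(0.1173−0.013) = 88.8782
P₀ = V_6/(1+r)^6 = 88.8782/(1+0.1173)^6 = 45.6853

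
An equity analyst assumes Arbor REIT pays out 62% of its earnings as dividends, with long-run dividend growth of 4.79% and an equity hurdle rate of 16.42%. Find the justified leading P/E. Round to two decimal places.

5.33

Justified leading P/E = b/(r−g) = 0.62/(0.1642−0.0479) = 5.3310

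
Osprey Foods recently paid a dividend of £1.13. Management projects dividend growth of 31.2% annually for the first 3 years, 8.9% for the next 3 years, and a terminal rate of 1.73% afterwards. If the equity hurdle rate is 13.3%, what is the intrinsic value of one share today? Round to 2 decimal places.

Three-stage DDM. Project D₁…D_6; terminal Gordon value at t=6 with g = 0.0173; discount at r = 0.133.
D_1 = 1.4826
D_2 = 1.9451
D_3 = 2.5520
D_4 = 2.7791
D_5 = 3.0265
D_6 = 3.2958
TV_6 = 3.3528/(0.133−0.0173) = 28.9787
P₀ = Σ Dₜ/(1+r)ᵗ + TV_6/(1+r)^6 = 23.1434

£23.14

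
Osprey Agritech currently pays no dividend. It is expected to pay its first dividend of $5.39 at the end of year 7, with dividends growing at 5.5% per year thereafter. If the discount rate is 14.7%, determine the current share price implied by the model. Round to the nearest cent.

Deferred-dividend DDM. At t=6 the remaining stream is a growing perpetuity with first payment D_7 = 5.39.
V_6 = D_7/(r−g) = 5.39/(0.147−0.055) = 58.5870
P₀ = V_6/(1+r)^6 = 58.5870/(1+0.147)^6 = 25.7289

$25.73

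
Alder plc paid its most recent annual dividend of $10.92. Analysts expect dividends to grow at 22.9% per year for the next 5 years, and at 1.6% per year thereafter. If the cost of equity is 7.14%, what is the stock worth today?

$481.72

Two-stage DDM. Project D₁…D_5 at 0.229, terminal growth 0.016, discount at r = 0.0714.
D_1 = 13.4207
D_2 = 16.4940
D_3 = 20.2711
D_4 = 24.9132
D_5 = 30.6184
Terminal value at t=5: TV = D_6/(r−g) = 31.1083/(0.0714−0.016) = 561.5210
P₀ = 13.4207/(1+0.0714)^1 + 16.4940/(1+0.0714)^2 + 20.2711/(1+0.0714)^3 + 24.9132/(1+0.0714)^4 + 30.6184/(1+0.0714)^5 + 561.5210/(1+0.0714)^5 = 481.7208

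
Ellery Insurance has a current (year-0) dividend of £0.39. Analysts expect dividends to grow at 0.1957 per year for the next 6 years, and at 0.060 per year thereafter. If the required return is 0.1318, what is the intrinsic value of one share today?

£10.85

Two-stage DDM. Project D₁…D_6 at 0.1957, terminal growth 0.06, discount at r = 0.1318.
D_1 = 0.4663
D_2 = 0.5576
D_3 = 0.6667
D_4 = 0.7972
D_5 = 0.9532
D_6 = 1.1397
Terminal value at t=6: TV = D_7/(r−g) = 1.2081/(0.1318−0.06) = 16.8259
P₀ = 0.4663/(1+0.1318)^1 + 0.5576/(1+0.1318)^2 + 0.6667/(1+0.1318)^3 + 0.7972/(1+0.1318)^4 + 0.9532/(1+0.1318)^5 + 1.1397/(1+0.1318)^6 + 16.8259/(1+0.1318)^6 = 10.8534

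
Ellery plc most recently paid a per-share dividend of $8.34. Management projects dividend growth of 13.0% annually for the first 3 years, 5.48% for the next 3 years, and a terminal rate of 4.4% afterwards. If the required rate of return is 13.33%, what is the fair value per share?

$124.32

Three-stage DDM. Project D₁…D_6; terminal Gordon value at t=6 with g = 0.044; discount at r = 0.1333.
D_1 = 9.4242
D_2 = 10.6493
D_3 = 12.0338
D_4 = 12.6932
D_5 = 13.3888
D_6 = 14.1225
TV_6 = 14.7439/(0.1333−0.044) = 165.1052
P₀ = Σ Dₜ/(1+r)ᵗ + TV_6/(1+r)^6 = 124.3243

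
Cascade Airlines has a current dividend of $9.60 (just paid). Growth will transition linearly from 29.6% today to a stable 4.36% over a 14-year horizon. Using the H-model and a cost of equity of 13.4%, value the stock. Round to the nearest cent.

H-model: P₀ = D₀[(1+g_L) + H(g_S−g_L)]/(r−g_L), with H = 14/2 = 7.
P₀ = 9.60 × [(1+0.0436) + 7×(0.296−0.0436)] / (0.134−0.0436)
   = 9.60 × 2.8104 / 0.0904 = 298.4496

$298.45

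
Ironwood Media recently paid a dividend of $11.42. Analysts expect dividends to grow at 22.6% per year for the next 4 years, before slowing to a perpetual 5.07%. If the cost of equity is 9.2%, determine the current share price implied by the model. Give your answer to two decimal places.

$523.12

Two-stage DDM. Project D₁…D_4 at 0.226, terminal growth 0.0507, discount at r = 0.092.
D_1 = 14.0009
D_2 = 17.1651
D_3 = 21.0444
D_4 = 25.8005
Terminal value at t=4: TV = D_5/(r−g) = 27.1086/(0.092−0.0507) = 656.3820
P₀ = 14.0009/(1+0.092)^1 + 17.1651/(1+0.092)^2 + 21.0444/(1+0.092)^3 + 25.8005/(1+0.092)^4 + 656.3820/(1+0.092)^4 = 523.1216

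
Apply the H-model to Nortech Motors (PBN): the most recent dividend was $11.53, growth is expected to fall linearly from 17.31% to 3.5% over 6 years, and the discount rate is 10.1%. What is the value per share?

$253.19

H-model: P₀ = D₀[(1+g_L) + H(g_S−g_L)]/(r−g_L), with H = 6/2 = 3.
P₀ = 11.53 × [(1+0.035) + 3×(0.1731−0.035)] / (0.101−0.035)
   = 11.53 × 1.4493 / 0.066 = 253.1883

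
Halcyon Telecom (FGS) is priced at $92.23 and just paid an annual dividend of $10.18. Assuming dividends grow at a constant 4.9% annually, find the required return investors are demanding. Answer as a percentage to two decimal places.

16.48%

Rearranging the constant-growth DDM: r = D₁/P₀ + g.
D₁ = 10.18 × (1 + 0.049) = 10.6788.
r = 10.6788 / 92.23 + 0.049 = 0.11578 + 0.049 = 0.16478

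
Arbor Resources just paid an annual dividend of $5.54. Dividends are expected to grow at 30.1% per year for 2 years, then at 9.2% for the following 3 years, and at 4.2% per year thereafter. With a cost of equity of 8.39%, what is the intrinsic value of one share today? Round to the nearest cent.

Three-stage DDM. Project D₁…D_5; terminal Gordon value at t=5 with g = 0.042; discount at r = 0.0839.
D_1 = 7.2075
D_2 = 9.3770
D_3 = 10.2397
D_4 = 11.1817
D_5 = 12.2105
TV_5 = 12.7233/(0.0839−0.042) = 303.6589
P₀ = Σ Dₜ/(1+r)ᵗ + TV_5/(1+r)^5 = 241.9092

$241.91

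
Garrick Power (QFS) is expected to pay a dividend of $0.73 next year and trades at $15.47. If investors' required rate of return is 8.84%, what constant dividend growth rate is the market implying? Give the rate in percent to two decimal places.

From P₀ = D₁/(r − g), the implied growth is g = r − D₁/P₀.
g = 0.0884 − 0.73/15.47 = 0.0884 − 0.04719 = 0.04121

4.12%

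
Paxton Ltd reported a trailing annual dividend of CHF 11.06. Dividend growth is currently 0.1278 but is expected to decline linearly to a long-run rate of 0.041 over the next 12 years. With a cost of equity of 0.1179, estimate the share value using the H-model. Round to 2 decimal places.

CHF 224.62

H-model: P₀ = D₀[(1+g_L) + H(g_S−g_L)]/(r−g_L), with H = 12/2 = 6.
P₀ = 11.06 × [(1+0.041) + 6×(0.1278−0.041)] / (0.1179−0.041)
   = 11.06 × 1.5618 / 0.0769 = 224.6230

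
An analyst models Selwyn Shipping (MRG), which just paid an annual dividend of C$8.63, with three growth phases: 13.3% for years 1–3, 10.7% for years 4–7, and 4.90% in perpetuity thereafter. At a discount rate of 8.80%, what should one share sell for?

Three-stage DDM. Project D₁…D_7; terminal Gordon value at t=7 with g = 0.049; discount at r = 0.088.
D_1 = 9.7778
D_2 = 11.0782
D_3 = 12.5516
D_4 = 13.8947
D_5 = 15.3814
D_6 = 17.0272
D_7 = 18.8491
TV_7 = 19.7727/(0.088−0.049) = 506.9929
P₀ = Σ Dₜ/(1+r)ᵗ + TV_7/(1+r)^7 = 349.7370

C$349.74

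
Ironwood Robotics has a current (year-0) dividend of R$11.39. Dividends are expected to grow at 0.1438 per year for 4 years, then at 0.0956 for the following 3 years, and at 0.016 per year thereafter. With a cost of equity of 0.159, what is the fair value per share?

R$137.92

Three-stage DDM. Project D₁…D_7; terminal Gordon value at t=7 with g = 0.016; discount at r = 0.159.
D_1 = 13.0279
D_2 = 14.9013
D_3 = 17.0441
D_4 = 19.4950
D_5 = 21.3588
D_6 = 23.4007
D_7 = 25.6378
TV_7 = 26.0480/(0.159−0.016) = 182.1536
P₀ = Σ Dₜ/(1+r)ᵗ + TV_7/(1+r)^7 = 137.9212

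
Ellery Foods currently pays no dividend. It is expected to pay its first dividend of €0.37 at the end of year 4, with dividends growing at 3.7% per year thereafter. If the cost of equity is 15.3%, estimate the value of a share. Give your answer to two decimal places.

Deferred-dividend DDM. At t=3 the remaining stream is a growing perpetuity with first payment D_4 = 0.37.
V_3 = D_4/(r−g) = 0.37/(0.153−0.037) = 3.1897
P₀ = V_3/(1+r)^3 = 3.1897/(1+0.153)^3 = 2.0809

€2.08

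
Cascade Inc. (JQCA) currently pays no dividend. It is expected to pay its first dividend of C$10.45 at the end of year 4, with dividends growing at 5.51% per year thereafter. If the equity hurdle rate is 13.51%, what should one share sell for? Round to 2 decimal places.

Deferred-dividend DDM. At t=3 the remaining stream is a growing perpetuity with first payment D_4 = 10.45.
V_3 = D_4/(r−g) = 10.45/(0.1351−0.0551) = 130.6250
P₀ = V_3/(1+r)^3 = 130.6250/(1+0.1351)^3 = 89.3149

C$89.31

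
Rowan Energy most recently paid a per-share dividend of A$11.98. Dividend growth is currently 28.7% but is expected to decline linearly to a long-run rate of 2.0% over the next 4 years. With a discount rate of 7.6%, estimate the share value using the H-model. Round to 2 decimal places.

A$332.44

H-model: P₀ = D₀[(1+g_L) + H(g_S−g_L)]/(r−g_L), with H = 4/2 = 2.
P₀ = 11.98 × [(1+0.02) + 2×(0.287−0.02)] / (0.076−0.02)
   = 11.98 × 1.5540 / 0.056 = 332.4450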